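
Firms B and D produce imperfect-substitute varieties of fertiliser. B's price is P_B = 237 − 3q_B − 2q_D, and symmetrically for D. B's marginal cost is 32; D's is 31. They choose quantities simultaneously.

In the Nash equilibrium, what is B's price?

108.6875

Firm B's profit: π = q_B(237 − 3q_B − 2q_D) − 32q_B.
∂π/∂q_B = 205 − 6q_B − 2q_D = 0 ⇒ q_B = 205/6 − (1/3)q_D.
Similarly q_D = 103/3 − (1/3)q_B.
Substituting the second reaction function into the first: q_B = 205/6 − (1/3)(103/3 − (1/3)q_B), which gives (8/9)q_B = 409/18 ⇒ q_B = 25.5625.
Then q_D = 103/3 − (1/3)·25.5625 = 25.8125.
P_B = 237 − 3·25.5625 − 2·25.8125 = 108.6875.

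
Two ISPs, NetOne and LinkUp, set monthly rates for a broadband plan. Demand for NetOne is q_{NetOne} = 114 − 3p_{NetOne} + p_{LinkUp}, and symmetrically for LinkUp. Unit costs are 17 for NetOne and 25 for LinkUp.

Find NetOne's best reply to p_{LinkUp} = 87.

NetOne's profit: π = (p_{NetOne} − 17)(114 − 3p_{NetOne} + p_{LinkUp}).
∂π/∂p_{NetOne} = 165 − 6p_{NetOne} + p_{LinkUp} = 0 ⇒ p_{NetOne} = 27.5 + (1/6)p_{LinkUp}.
At p_{LinkUp} = 87: p_{NetOne} = 27.5 + (1/6)·87 = 42.

42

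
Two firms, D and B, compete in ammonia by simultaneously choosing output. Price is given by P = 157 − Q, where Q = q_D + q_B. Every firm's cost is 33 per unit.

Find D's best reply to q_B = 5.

59.5

Firm D's profit: π = q_D(157 − (q_D + q_B)) − 33q_D.
∂π/∂q_D = 124 − 2q_D − q_B = 0, so q_D = 62 − 0.5q_B.
At q_B = 5: q_D = 62 − 0.5·5 = 59.5.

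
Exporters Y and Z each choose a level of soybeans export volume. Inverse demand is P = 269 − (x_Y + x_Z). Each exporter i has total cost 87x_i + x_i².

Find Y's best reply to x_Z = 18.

41

Exporter Y's profit: π = x_Y(269 − (x_Y + x_Z)) − 87x_Y − x_Y².
∂π/∂x_Y = 182 − 4x_Y − x_Z = 0, so x_Y = 45.5 − 0.25x_Z.
At x_Z = 18: x_Y = 45.5 − 0.25·18 = 41.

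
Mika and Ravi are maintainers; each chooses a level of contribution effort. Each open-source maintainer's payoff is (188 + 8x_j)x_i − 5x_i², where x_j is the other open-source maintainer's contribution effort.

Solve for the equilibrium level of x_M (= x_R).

Mika's payoff is (188 + 8x_R)x_M − 5x_M².
∂π/∂x_M = 188 + 8x_R − 10x_M = 0, so x_M = 18.8 + 0.8x_R.
By symmetry x_R = x_M; substituting into the reaction function, 0.2x_M = 18.8 and x_M = 94.

94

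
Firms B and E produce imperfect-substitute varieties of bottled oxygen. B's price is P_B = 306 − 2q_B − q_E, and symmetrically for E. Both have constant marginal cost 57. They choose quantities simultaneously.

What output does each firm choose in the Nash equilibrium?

49.8

Firm B's profit: π = q_B(306 − 2q_B − q_E) − 57q_B.
∂π/∂q_B = 249 − 4q_B − q_E = 0 ⇒ q_B = 62.25 − 0.25q_E.
The game is symmetric, so in equilibrium q_E = q_B: the reaction function gives 1.25q_B = 62.25, hence q_B = 49.8.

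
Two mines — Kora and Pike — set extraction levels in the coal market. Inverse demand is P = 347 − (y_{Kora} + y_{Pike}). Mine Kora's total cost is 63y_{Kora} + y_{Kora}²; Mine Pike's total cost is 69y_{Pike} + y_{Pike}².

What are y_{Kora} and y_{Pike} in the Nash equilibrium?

Mine Kora's profit: π = y_{Kora}(347 − (y_{Kora} + y_{Pike})) − 63y_{Kora} − y_{Kora}².
∂π/∂y_{Kora} = 284 − 4y_{Kora} − y_{Pike} = 0, so y_{Kora} = 71 − 0.25y_{Pike}.
By the same steps for Pike: y_{Pike} = 69.5 − 0.25y_{Kora}.
Substituting the second reaction function into the first: y_{Kora} = 71 − 0.25(69.5 − 0.25y_{Kora}), which gives 0.9375y_{Kora} = 53.625 ⇒ y_{Kora} = 57.2.
Then y_{Pike} = 69.5 − 0.25·57.2 = 55.2.

57.2, 55.2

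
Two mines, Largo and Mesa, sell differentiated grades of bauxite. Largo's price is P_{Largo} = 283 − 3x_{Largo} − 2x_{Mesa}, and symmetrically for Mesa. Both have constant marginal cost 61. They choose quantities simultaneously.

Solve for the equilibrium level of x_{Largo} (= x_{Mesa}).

Mine Largo's profit: π = x_{Largo}(283 − 3x_{Largo} − 2x_{Mesa}) − 61x_{Largo}.
∂π/∂x_{Largo} = 222 − 6x_{Largo} − 2x_{Mesa} = 0 ⇒ x_{Largo} = 37 − (1/3)x_{Mesa}.
The game is symmetric, so in equilibrium x_{Mesa} = x_{Largo}: the reaction function gives (4/3)x_{Largo} = 37, hence x_{Largo} = 27.75.

27.75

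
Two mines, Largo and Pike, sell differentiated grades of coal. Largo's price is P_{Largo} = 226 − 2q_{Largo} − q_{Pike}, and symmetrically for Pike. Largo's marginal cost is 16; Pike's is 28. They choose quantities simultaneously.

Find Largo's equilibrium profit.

3663.68

Mine Largo's profit: π = q_{Largo}(226 − 2q_{Largo} − q_{Pike}) − 16q_{Largo}.
∂π/∂q_{Largo} = 210 − 4q_{Largo} − q_{Pike} = 0 ⇒ q_{Largo} = 52.5 − 0.25q_{Pike}.
Similarly q_{Pike} = 49.5 − 0.25q_{Largo}.
Substituting the second reaction function into the first: q_{Largo} = 52.5 − 0.25(49.5 − 0.25q_{Largo}), which gives 0.9375q_{Largo} = 40.125 ⇒ q_{Largo} = 42.8.
Then q_{Pike} = 49.5 − 0.25·42.8 = 38.8.
P_{Largo} = 226 − 2·42.8 − 38.8 = 101.6.
Profit = (101.6 − 16)·42.8 = 3663.68.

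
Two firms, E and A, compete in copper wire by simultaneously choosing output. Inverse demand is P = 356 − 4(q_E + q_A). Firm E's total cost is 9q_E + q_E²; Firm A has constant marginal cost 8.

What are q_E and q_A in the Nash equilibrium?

Firm E's profit: π = q_E(356 − 4(q_E + q_A)) − 9q_E − q_E².
∂π/∂q_E = 347 − 10q_E − 4q_A = 0, so q_E = 34.7 − 0.4q_A.
For A: ∂π/∂q_A = 348 − 8q_A − 4q_E = 0 ⇒ q_A = 43.5 − 0.5q_E.
Solving the two reaction functions simultaneously: (1 − (−0.4)(−0.5))q_E = 34.7 − 0.4·43.5, so 0.8q_E = 17.3 and q_E = 21.625.
Then q_A = 43.5 − 0.5·21.625 = 32.6875.

21.625, 32.6875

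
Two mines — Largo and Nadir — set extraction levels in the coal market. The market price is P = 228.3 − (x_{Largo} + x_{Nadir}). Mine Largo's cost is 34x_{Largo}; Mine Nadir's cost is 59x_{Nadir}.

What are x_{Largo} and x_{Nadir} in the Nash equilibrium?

73.1, 48.1

Mine Largo's profit: π = x_{Largo}(228.3 − (x_{Largo} + x_{Nadir})) − 34x_{Largo}.
∂π/∂x_{Largo} = 194.3 − 2x_{Largo} − x_{Nadir} = 0, so x_{Largo} = 97.15 − 0.5x_{Nadir}.
By the same steps for Nadir: x_{Nadir} = 84.65 − 0.5x_{Largo}.
Plugging x_{Nadir} into Largo's best response: x_{Largo} = 97.15 − 0.5(84.65 − 0.5x_{Largo}) ⇒ 0.75x_{Largo} = 54.825, so x_{Largo} = 73.1.
Then x_{Nadir} = 84.65 − 0.5·73.1 = 48.1.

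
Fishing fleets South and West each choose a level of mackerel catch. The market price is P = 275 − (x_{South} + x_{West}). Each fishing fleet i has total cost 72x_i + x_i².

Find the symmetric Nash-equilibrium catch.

Fishing fleet South's profit: π = x_{South}(275 − (x_{South} + x_{West})) − 72x_{South} − x_{South}².
∂π/∂x_{South} = 203 − 4x_{South} − x_{West} = 0, so x_{South} = 50.75 − 0.25x_{West}.
Setting x_{South} = x_{West} in the reaction function: x_{South} = 50.75 − 0.25x_{South}, so x_{South} = 50.75 / 1.25 = 40.6.

40.6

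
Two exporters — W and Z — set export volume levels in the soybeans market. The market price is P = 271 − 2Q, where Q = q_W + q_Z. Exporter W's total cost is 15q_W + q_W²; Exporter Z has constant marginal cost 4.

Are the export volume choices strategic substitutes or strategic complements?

strategic substitutes

Exporter W's profit: π = q_W(271 − 2(q_W + q_Z)) − 15q_W − q_W².
∂π/∂q_W = 256 − 6q_W − 2q_Z = 0, so q_W = 128/3 − (1/3)q_Z.
The best-response slope dq_W/dq_Z = −1/3 < 0: the reaction function is downward-sloping, so the choices are strategic substitutes.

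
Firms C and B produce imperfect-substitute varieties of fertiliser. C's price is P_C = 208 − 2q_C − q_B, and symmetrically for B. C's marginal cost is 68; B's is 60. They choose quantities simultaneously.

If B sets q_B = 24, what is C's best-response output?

Firm C's profit: π = q_C(208 − 2q_C − q_B) − 68q_C.
∂π/∂q_C = 140 − 4q_C − q_B = 0 ⇒ q_C = 35 − 0.25q_B.
At q_B = 24: q_C = 35 − 0.25·24 = 29.

29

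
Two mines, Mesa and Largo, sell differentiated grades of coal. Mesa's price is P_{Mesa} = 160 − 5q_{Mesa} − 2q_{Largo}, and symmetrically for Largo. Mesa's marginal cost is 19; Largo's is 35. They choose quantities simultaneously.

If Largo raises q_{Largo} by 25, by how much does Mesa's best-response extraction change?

Mine Mesa's profit: π = q_{Mesa}(160 − 5q_{Mesa} − 2q_{Largo}) − 19q_{Mesa}.
∂π/∂q_{Mesa} = 141 − 10q_{Mesa} − 2q_{Largo} = 0 ⇒ q_{Mesa} = 14.1 − 0.2q_{Largo}.
The reaction-function slope is −0.2, so a 25-unit rise in q_{Largo} moves q_{Mesa} by −0.2 × 25 = −5. Mesa's best response falls — the actions are strategic substitutes.

-5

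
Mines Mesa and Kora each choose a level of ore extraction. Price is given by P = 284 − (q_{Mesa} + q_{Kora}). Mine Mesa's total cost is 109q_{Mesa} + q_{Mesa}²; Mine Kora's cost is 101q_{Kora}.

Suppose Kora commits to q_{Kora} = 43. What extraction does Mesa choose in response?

Mine Mesa's profit: π = q_{Mesa}(284 − (q_{Mesa} + q_{Kora})) − 109q_{Mesa} − q_{Mesa}².
∂π/∂q_{Mesa} = 175 − 4q_{Mesa} − q_{Kora} = 0, so q_{Mesa} = 43.75 − 0.25q_{Kora}.
At q_{Kora} = 43: q_{Mesa} = 43.75 − 0.25·43 = 33.

33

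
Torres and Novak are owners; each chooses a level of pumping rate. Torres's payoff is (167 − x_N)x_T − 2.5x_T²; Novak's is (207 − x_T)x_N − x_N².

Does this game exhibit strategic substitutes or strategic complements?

strategic substitutes

Expanding Torres's payoff: 167x_T − x_Nx_T − 2.5x_T².
∂π/∂x_T = 167 − x_N − 5x_T = 0, so x_T = 33.4 − 0.2x_N.
The best-response slope dx_T/dx_N = −0.2 < 0: the reaction function is downward-sloping, so the choices are strategic substitutes.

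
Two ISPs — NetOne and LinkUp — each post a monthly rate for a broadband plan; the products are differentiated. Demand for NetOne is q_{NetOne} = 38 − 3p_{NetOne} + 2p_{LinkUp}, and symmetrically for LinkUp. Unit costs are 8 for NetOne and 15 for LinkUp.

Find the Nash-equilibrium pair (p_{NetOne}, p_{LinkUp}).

16.8125, 19.4375

NetOne's profit: π = (p_{NetOne} − 8)(38 − 3p_{NetOne} + 2p_{LinkUp}).
∂π/∂p_{NetOne} = 62 − 6p_{NetOne} + 2p_{LinkUp} = 0 ⇒ p_{NetOne} = 31/3 + (1/3)p_{LinkUp}.
Similarly p_{LinkUp} = 83/6 + (1/3)p_{NetOne}.
Solving the two reaction functions simultaneously: (1 − (1/3)(1/3))p_{NetOne} = 31/3 + (1/3)·(83/6), so (8/9)p_{NetOne} = 269/18 and p_{NetOne} = 16.8125.
Then p_{LinkUp} = 83/6 + (1/3)·16.8125 = 19.4375.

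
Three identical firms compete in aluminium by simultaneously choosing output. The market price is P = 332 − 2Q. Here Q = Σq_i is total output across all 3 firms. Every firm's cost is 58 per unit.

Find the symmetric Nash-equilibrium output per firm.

34.25

A representative firm's profit is π_i = q_i(332 − 2Q) − 58q_i, with Q = q_i + Σ_{j≠i} q_j.
First-order condition: 274 − 4q_i − 2Σ_{j≠i} q_j = 0.
In a symmetric equilibrium every firm chooses the same q, so Σ_{j≠i} q_j = 2q. The condition becomes 274 − 8q = 0, giving q = 274/8 = 34.25.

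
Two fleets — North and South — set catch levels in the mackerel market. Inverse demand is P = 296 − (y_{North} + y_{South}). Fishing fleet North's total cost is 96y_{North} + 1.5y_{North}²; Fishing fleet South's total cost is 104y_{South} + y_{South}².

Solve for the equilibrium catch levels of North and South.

Fishing fleet North's profit: π = y_{North}(296 − (y_{North} + y_{South})) − 96y_{North} − 1.5y_{North}².
∂π/∂y_{North} = 200 − 5y_{North} − y_{South} = 0, so y_{North} = 40 − 0.2y_{South}.
For South: ∂π/∂y_{South} = 192 − 4y_{South} − y_{North} = 0 ⇒ y_{South} = 48 − 0.25y_{North}.
Plugging y_{South} into North's best response: y_{North} = 40 − 0.2(48 − 0.25y_{North}) ⇒ 0.95y_{North} = 30.4, so y_{North} = 32.
Then y_{South} = 48 − 0.25·32 = 40.

32, 40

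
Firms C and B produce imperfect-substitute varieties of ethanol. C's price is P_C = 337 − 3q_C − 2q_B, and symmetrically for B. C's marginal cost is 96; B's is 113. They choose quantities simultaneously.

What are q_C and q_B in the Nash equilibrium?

31.1875, 26.9375

Firm C's profit: π = q_C(337 − 3q_C − 2q_B) − 96q_C.
∂π/∂q_C = 241 − 6q_C − 2q_B = 0 ⇒ q_C = 241/6 − (1/3)q_B.
Similarly q_B = 112/3 − (1/3)q_C.
Substituting the second reaction function into the first: q_C = 241/6 − (1/3)(112/3 − (1/3)q_C), which gives (8/9)q_C = 499/18 ⇒ q_C = 31.1875.
Then q_B = 112/3 − (1/3)·31.1875 = 26.9375.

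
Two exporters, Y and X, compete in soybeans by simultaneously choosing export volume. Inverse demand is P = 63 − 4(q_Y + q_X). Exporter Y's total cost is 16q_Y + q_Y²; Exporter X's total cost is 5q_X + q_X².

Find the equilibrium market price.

33

Exporter Y's profit: π = q_Y(63 − 4(q_Y + q_X)) − 16q_Y − q_Y².
∂π/∂q_Y = 47 − 10q_Y − 4q_X = 0, so q_Y = 4.7 − 0.4q_X.
By the same steps for X: q_X = 5.8 − 0.4q_Y.
Substituting the second reaction function into the first: q_Y = 4.7 − 0.4(5.8 − 0.4q_Y), which gives 0.84q_Y = 2.38 ⇒ q_Y = 17/6.
Then q_X = 5.8 − 0.4·(17/6) = 14/3.
Equilibrium price: P = 63 − 4·7.5 = 33.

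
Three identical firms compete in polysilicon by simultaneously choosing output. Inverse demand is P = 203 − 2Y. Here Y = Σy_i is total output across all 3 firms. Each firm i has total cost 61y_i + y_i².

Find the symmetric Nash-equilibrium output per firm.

A representative firm's profit is π_i = y_i(203 − 2Y) − 61y_i − y_i², with Y = y_i + Σ_{j≠i} y_j.
First-order condition: 142 − 6y_i − 2Σ_{j≠i} y_j = 0.
In a symmetric equilibrium every firm chooses the same y, so Σ_{j≠i} y_j = 2y. The condition becomes 142 − 10y = 0, giving y = 142/10 = 14.2.

14.2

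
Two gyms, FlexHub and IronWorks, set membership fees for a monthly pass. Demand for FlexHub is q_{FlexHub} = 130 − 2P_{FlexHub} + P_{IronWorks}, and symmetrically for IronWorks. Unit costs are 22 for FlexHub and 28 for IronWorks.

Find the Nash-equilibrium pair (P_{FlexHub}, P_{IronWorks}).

FlexHub's profit: π = (P_{FlexHub} − 22)(130 − 2P_{FlexHub} + P_{IronWorks}).
∂π/∂P_{FlexHub} = 174 − 4P_{FlexHub} + P_{IronWorks} = 0 ⇒ P_{FlexHub} = 43.5 + 0.25P_{IronWorks}.
Similarly P_{IronWorks} = 46.5 + 0.25P_{FlexHub}.
Solving the two reaction functions simultaneously: (1 − (0.25)(0.25))P_{FlexHub} = 43.5 + 0.25·46.5, so 0.9375P_{FlexHub} = 55.125 and P_{FlexHub} = 58.8.
Then P_{IronWorks} = 46.5 + 0.25·58.8 = 61.2.

58.8, 61.2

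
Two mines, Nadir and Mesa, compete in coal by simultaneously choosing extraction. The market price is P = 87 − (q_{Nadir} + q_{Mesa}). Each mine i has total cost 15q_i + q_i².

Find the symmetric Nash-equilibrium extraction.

14.4

Mine Nadir's profit: π = q_{Nadir}(87 − (q_{Nadir} + q_{Mesa})) − 15q_{Nadir} − q_{Nadir}².
∂π/∂q_{Nadir} = 72 − 4q_{Nadir} − q_{Mesa} = 0, so q_{Nadir} = 18 − 0.25q_{Mesa}.
Setting q_{Nadir} = q_{Mesa} in the reaction function: q_{Nadir} = 18 − 0.25q_{Nadir}, so q_{Nadir} = 18 / 1.25 = 14.4.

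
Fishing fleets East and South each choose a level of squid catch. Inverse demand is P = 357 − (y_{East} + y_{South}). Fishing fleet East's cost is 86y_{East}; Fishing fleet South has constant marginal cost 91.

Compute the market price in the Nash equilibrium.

178

Fishing fleet East's profit: π = y_{East}(357 − (y_{East} + y_{South})) − 86y_{East}.
∂π/∂y_{East} = 271 − 2y_{East} − y_{South} = 0, so y_{East} = 135.5 − 0.5y_{South}.
By the same steps for South: y_{South} = 133 − 0.5y_{East}.
Substituting the second reaction function into the first: y_{East} = 135.5 − 0.5(133 − 0.5y_{East}), which gives 0.75y_{East} = 69 ⇒ y_{East} = 92.
Then y_{South} = 133 − 0.5·92 = 87.
Equilibrium price: P = 357 − 179 = 178.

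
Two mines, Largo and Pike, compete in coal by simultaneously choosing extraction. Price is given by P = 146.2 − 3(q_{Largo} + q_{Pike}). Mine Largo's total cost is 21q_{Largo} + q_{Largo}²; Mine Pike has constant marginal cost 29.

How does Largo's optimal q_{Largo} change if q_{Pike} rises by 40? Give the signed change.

Mine Largo's profit: π = q_{Largo}(146.2 − 3(q_{Largo} + q_{Pike})) − 21q_{Largo} − q_{Largo}².
∂π/∂q_{Largo} = 125.2 − 8q_{Largo} − 3q_{Pike} = 0, so q_{Largo} = 15.65 − 0.375q_{Pike}.
The reaction-function slope is −0.375, so a 40-unit rise in q_{Pike} moves q_{Largo} by −0.375 × 40 = −15. Largo's best response falls — the actions are strategic substitutes.

-15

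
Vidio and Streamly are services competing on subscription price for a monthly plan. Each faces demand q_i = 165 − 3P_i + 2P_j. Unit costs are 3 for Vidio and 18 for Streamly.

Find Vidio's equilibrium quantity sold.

129.9375

Vidio's profit: π = (P_{Vidio} − 3)(165 − 3P_{Vidio} + 2P_{Streamly}).
∂π/∂P_{Vidio} = 174 − 6P_{Vidio} + 2P_{Streamly} = 0 ⇒ P_{Vidio} = 29 + (1/3)P_{Streamly}.
Similarly P_{Streamly} = 36.5 + (1/3)P_{Vidio}.
Substituting the second reaction function into the first: P_{Vidio} = 29 + (1/3)(36.5 + (1/3)P_{Vidio}), which gives (8/9)P_{Vidio} = 247/6 ⇒ P_{Vidio} = 46.3125.
Then P_{Streamly} = 36.5 + (1/3)·46.3125 = 51.9375.
q_{Vidio} = 165 − 3·46.3125 + 2·51.9375 = 129.9375.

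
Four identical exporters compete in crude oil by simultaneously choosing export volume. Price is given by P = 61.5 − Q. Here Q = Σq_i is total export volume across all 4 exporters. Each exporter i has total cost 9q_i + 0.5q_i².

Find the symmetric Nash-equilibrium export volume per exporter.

8.75

A representative exporter's profit is π_i = q_i(61.5 − Q) − 9q_i − 0.5q_i², with Q = q_i + Σ_{j≠i} q_j.
First-order condition: 52.5 − 3q_i − Σ_{j≠i} q_j = 0.
With identical exporters, set every q_j = q: then 52.5 − 3q − 3q = 0, i.e. q = 52.5/6 = 8.75.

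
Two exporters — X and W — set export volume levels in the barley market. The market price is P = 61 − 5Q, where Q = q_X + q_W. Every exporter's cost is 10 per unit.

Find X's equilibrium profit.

Exporter X's profit: π = q_X(61 − 5(q_X + q_W)) − 10q_X.
∂π/∂q_X = 51 − 10q_X − 5q_W = 0, so q_X = 5.1 − 0.5q_W.
The game is symmetric, so in equilibrium q_W = q_X: the reaction function gives 1.5q_X = 5.1, hence q_X = 3.4.
Price P = 61 − 5·6.8 = 27.
X's profit: (27 − 10)·3.4 = 57.8.

57.8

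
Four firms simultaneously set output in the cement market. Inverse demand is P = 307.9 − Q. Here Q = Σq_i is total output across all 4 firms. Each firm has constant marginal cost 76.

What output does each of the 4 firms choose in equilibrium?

46.38

A representative firm's profit is π_i = q_i(307.9 − Q) − 76q_i, with Q = q_i + Σ_{j≠i} q_j.
First-order condition: 231.9 − 2q_i − Σ_{j≠i} q_j = 0.
Imposing symmetry (q_j = q for all j) turns Σ_{j≠i} q_j into 3q, so 231.9 = 5q and q = 46.38.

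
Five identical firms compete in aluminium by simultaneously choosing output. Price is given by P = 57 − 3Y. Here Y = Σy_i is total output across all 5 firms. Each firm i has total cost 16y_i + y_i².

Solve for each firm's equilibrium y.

A representative firm's profit is π_i = y_i(57 − 3Y) − 16y_i − y_i², with Y = y_i + Σ_{j≠i} y_j.
First-order condition: 41 − 8y_i − 3Σ_{j≠i} y_j = 0.
With identical firms, set every y_j = y: then 41 − 8y − 12y = 0, i.e. y = 41/20 = 2.05.

2.05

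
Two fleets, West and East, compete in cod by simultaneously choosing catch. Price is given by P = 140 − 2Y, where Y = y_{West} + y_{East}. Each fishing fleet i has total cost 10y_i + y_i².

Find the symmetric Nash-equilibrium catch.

Fishing fleet West's profit: π = y_{West}(140 − 2(y_{West} + y_{East})) − 10y_{West} − y_{West}².
∂π/∂y_{West} = 130 − 6y_{West} − 2y_{East} = 0, so y_{West} = 65/3 − (1/3)y_{East}.
By symmetry y_{East} = y_{West}; substituting into the reaction function, (4/3)y_{West} = 65/3 and y_{West} = 16.25.

16.25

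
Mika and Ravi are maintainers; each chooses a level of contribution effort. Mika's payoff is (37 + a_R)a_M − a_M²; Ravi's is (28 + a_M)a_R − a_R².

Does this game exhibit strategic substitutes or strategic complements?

strategic complements

Expanding Mika's payoff: 37a_M + a_Ra_M − a_M².
∂π/∂a_M = 37 + a_R − 2a_M = 0, so a_M = 18.5 + 0.5a_R.
The best-response slope da_M/da_R = 0.5 > 0: the reaction function is upward-sloping, so the choices are strategic complements.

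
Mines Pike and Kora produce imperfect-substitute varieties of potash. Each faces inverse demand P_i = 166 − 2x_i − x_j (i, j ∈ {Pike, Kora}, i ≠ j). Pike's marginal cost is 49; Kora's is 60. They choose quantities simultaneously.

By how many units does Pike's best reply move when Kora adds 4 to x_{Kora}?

-1

Mine Pike's profit: π = x_{Pike}(166 − 2x_{Pike} − x_{Kora}) − 49x_{Pike}.
∂π/∂x_{Pike} = 117 − 4x_{Pike} − x_{Kora} = 0 ⇒ x_{Pike} = 29.25 − 0.25x_{Kora}.
The reaction-function slope is −0.25, so a 4-unit rise in x_{Kora} moves x_{Pike} by −0.25 × 4 = −1. Pike's best response falls — the actions are strategic substitutes.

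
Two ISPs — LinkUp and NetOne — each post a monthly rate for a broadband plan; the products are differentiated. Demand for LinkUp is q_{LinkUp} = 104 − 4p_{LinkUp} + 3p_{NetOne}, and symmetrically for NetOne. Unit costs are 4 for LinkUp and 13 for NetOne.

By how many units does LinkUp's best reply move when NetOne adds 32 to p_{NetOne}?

12

LinkUp's profit: π = (p_{LinkUp} − 4)(104 − 4p_{LinkUp} + 3p_{NetOne}).
∂π/∂p_{LinkUp} = 120 − 8p_{LinkUp} + 3p_{NetOne} = 0 ⇒ p_{LinkUp} = 15 + 0.375p_{NetOne}.
The reaction-function slope is 0.375, so a 32-unit rise in p_{NetOne} moves p_{LinkUp} by 0.375 × 32 = 12. LinkUp's best response rises — the actions are strategic complements.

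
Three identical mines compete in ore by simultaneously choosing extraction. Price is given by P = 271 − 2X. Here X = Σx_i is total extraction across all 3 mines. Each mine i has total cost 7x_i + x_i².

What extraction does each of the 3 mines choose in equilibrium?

26.4

A representative mine's profit is π_i = x_i(271 − 2X) − 7x_i − x_i², with X = x_i + Σ_{j≠i} x_j.
First-order condition: 264 − 6x_i − 2Σ_{j≠i} x_j = 0.
Imposing symmetry (x_j = x for all j) turns Σ_{j≠i} x_j into 2x, so 264 = 10x and x = 26.4.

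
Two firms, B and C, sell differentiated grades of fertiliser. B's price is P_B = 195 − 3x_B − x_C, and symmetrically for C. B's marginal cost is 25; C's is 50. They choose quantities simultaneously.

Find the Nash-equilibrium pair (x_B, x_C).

25, 20

Firm B's profit: π = x_B(195 − 3x_B − x_C) − 25x_B.
∂π/∂x_B = 170 − 6x_B − x_C = 0 ⇒ x_B = 85/3 − (1/6)x_C.
Similarly x_C = 145/6 − (1/6)x_B.
Plugging x_C into B's best response: x_B = 85/3 − (1/6)(145/6 − (1/6)x_B) ⇒ (35/36)x_B = 875/36, so x_B = 25.
Then x_C = 145/6 − (1/6)·25 = 20.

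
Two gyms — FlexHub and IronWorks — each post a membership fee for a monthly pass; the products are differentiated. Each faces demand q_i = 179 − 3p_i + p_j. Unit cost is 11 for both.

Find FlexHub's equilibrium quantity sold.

FlexHub's profit: π = (p_{FlexHub} − 11)(179 − 3p_{FlexHub} + p_{IronWorks}).
∂π/∂p_{FlexHub} = 212 − 6p_{FlexHub} + p_{IronWorks} = 0 ⇒ p_{FlexHub} = 106/3 + (1/6)p_{IronWorks}.
By symmetry p_{IronWorks} = p_{FlexHub}; substituting into the reaction function, (5/6)p_{FlexHub} = 106/3 and p_{FlexHub} = 42.4.
q_{FlexHub} = 179 − 3·42.4 + 42.4 = 94.2.

94.2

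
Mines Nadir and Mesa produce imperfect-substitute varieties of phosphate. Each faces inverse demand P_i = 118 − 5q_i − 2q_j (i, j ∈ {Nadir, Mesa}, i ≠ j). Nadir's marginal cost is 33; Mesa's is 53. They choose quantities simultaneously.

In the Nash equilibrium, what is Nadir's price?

70.5

Mine Nadir's profit: π = q_{Nadir}(118 − 5q_{Nadir} − 2q_{Mesa}) − 33q_{Nadir}.
∂π/∂q_{Nadir} = 85 − 10q_{Nadir} − 2q_{Mesa} = 0 ⇒ q_{Nadir} = 8.5 − 0.2q_{Mesa}.
Similarly q_{Mesa} = 6.5 − 0.2q_{Nadir}.
Solving the two reaction functions simultaneously: (1 − (−0.2)(−0.2))q_{Nadir} = 8.5 − 0.2·6.5, so 0.96q_{Nadir} = 7.2 and q_{Nadir} = 7.5.
Then q_{Mesa} = 6.5 − 0.2·7.5 = 5.
P_{Nadir} = 118 − 5·7.5 − 2·5 = 70.5.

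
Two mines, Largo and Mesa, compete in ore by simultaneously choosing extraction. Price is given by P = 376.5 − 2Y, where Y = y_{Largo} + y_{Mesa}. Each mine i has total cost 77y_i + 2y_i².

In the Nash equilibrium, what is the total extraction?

Mine Largo's profit: π = y_{Largo}(376.5 − 2(y_{Largo} + y_{Mesa})) − 77y_{Largo} − 2y_{Largo}².
∂π/∂y_{Largo} = 299.5 − 8y_{Largo} − 2y_{Mesa} = 0, so y_{Largo} = 37.4375 − 0.25y_{Mesa}.
The game is symmetric, so in equilibrium y_{Mesa} = y_{Largo}: the reaction function gives 1.25y_{Largo} = 37.4375, hence y_{Largo} = 29.95.
Total extraction: 29.95 + 29.95 = 59.9.

59.9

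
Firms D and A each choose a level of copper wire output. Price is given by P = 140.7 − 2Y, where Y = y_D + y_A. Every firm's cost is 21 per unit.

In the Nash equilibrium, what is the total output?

39.9

Firm D's profit: π = y_D(140.7 − 2(y_D + y_A)) − 21y_D.
∂π/∂y_D = 119.7 − 4y_D − 2y_A = 0, so y_D = 29.925 − 0.5y_A.
Setting y_D = y_A in the reaction function: y_D = 29.925 − 0.5y_D, so y_D = 29.925 / 1.5 = 19.95.
Total output: 19.95 + 19.95 = 39.9.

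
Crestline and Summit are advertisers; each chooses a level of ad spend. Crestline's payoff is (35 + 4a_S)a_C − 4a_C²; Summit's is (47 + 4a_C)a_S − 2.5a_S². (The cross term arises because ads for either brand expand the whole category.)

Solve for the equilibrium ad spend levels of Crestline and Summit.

Expanding Crestline's payoff: 35a_C + 4a_Sa_C − 4a_C².
∂π/∂a_C = 35 + 4a_S − 8a_C = 0, so a_C = 4.375 + 0.5a_S.
Likewise for Summit: a_S = 9.4 + 0.8a_C.
Substituting the second reaction function into the first: a_C = 4.375 + 0.5(9.4 + 0.8a_C), which gives 0.6a_C = 9.075 ⇒ a_C = 15.125.
Then a_S = 9.4 + 0.8·15.125 = 21.5.

15.125, 21.5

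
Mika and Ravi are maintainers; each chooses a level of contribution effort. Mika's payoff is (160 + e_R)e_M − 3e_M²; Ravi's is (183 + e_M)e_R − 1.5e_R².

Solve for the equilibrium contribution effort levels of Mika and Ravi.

Expanding Mika's payoff: 160e_M + e_Re_M − 3e_M².
∂π/∂e_M = 160 + e_R − 6e_M = 0, so e_M = 80/3 + (1/6)e_R.
Likewise for Ravi: e_R = 61 + (1/3)e_M.
Solving the two reaction functions simultaneously: (1 − (1/6)(1/3))e_M = 80/3 + (1/6)·61, so (17/18)e_M = 221/6 and e_M = 39.
Then e_R = 61 + (1/3)·39 = 74.

39, 74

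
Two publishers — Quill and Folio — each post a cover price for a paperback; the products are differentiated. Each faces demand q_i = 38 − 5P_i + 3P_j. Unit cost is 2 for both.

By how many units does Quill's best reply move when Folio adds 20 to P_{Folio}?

6

Quill's profit: π = (P_{Quill} − 2)(38 − 5P_{Quill} + 3P_{Folio}).
∂π/∂P_{Quill} = 48 − 10P_{Quill} + 3P_{Folio} = 0 ⇒ P_{Quill} = 4.8 + 0.3P_{Folio}.
The reaction-function slope is 0.3, so a 20-unit rise in P_{Folio} moves P_{Quill} by 0.3 × 20 = 6. Quill's best response rises — the actions are strategic complements.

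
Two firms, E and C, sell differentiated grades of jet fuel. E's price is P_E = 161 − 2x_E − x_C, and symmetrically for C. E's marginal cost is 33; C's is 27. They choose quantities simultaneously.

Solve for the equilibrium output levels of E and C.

Firm E's profit: π = x_E(161 − 2x_E − x_C) − 33x_E.
∂π/∂x_E = 128 − 4x_E − x_C = 0 ⇒ x_E = 32 − 0.25x_C.
Similarly x_C = 33.5 − 0.25x_E.
Plugging x_C into E's best response: x_E = 32 − 0.25(33.5 − 0.25x_E) ⇒ 0.9375x_E = 23.625, so x_E = 25.2.
Then x_C = 33.5 − 0.25·25.2 = 27.2.

25.2, 27.2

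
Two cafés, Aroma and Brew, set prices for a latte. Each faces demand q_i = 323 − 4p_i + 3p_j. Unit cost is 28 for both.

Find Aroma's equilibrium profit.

13924

Aroma's profit: π = (p_{Aroma} − 28)(323 − 4p_{Aroma} + 3p_{Brew}).
∂π/∂p_{Aroma} = 435 − 8p_{Aroma} + 3p_{Brew} = 0 ⇒ p_{Aroma} = 54.375 + 0.375p_{Brew}.
Setting p_{Aroma} = p_{Brew} in the reaction function: p_{Aroma} = 54.375 + 0.375p_{Aroma}, so p_{Aroma} = 54.375 / 0.625 = 87.
q_{Aroma} = 323 − 4·87 + 3·87 = 236.
Profit = (87 − 28)·236 = 13924.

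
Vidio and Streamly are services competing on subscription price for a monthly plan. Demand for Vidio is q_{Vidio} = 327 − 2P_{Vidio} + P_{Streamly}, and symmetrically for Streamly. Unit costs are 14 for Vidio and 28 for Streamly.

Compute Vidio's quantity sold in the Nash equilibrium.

212.4

Vidio's profit: π = (P_{Vidio} − 14)(327 − 2P_{Vidio} + P_{Streamly}).
∂π/∂P_{Vidio} = 355 − 4P_{Vidio} + P_{Streamly} = 0 ⇒ P_{Vidio} = 88.75 + 0.25P_{Streamly}.
Similarly P_{Streamly} = 95.75 + 0.25P_{Vidio}.
Plugging P_{Streamly} into Vidio's best response: P_{Vidio} = 88.75 + 0.25(95.75 + 0.25P_{Vidio}) ⇒ 0.9375P_{Vidio} = 112.6875, so P_{Vidio} = 120.2.
Then P_{Streamly} = 95.75 + 0.25·120.2 = 125.8.
q_{Vidio} = 327 − 2·120.2 + 125.8 = 212.4.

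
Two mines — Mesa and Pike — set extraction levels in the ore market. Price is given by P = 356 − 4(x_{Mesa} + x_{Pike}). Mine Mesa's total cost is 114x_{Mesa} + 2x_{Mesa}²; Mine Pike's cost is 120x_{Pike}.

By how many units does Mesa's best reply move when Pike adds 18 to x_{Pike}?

Mine Mesa's profit: π = x_{Mesa}(356 − 4(x_{Mesa} + x_{Pike})) − 114x_{Mesa} − 2x_{Mesa}².
∂π/∂x_{Mesa} = 242 − 12x_{Mesa} − 4x_{Pike} = 0, so x_{Mesa} = 121/6 − (1/3)x_{Pike}.
The reaction-function slope is −1/3, so an 18-unit rise in x_{Pike} moves x_{Mesa} by −1/3 × 18 = −6. Mesa's best response falls — the actions are strategic substitutes.

-6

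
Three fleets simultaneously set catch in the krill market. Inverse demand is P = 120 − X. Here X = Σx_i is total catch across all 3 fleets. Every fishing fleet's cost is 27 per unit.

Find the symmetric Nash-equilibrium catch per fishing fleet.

A representative fishing fleet's profit is π_i = x_i(120 − X) − 27x_i, with X = x_i + Σ_{j≠i} x_j.
First-order condition: 93 − 2x_i − Σ_{j≠i} x_j = 0.
With identical fishing fleets, set every x_j = x: then 93 − 2x − 2x = 0, i.e. x = 93/4 = 23.25.

23.25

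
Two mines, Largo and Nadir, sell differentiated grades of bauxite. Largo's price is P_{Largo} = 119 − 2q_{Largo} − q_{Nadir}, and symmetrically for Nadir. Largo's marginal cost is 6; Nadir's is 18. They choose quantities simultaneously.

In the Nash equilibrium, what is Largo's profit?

Mine Largo's profit: π = q_{Largo}(119 − 2q_{Largo} − q_{Nadir}) − 6q_{Largo}.
∂π/∂q_{Largo} = 113 − 4q_{Largo} − q_{Nadir} = 0 ⇒ q_{Largo} = 28.25 − 0.25q_{Nadir}.
Similarly q_{Nadir} = 25.25 − 0.25q_{Largo}.
Substituting the second reaction function into the first: q_{Largo} = 28.25 − 0.25(25.25 − 0.25q_{Largo}), which gives 0.9375q_{Largo} = 21.9375 ⇒ q_{Largo} = 23.4.
Then q_{Nadir} = 25.25 − 0.25·23.4 = 19.4.
P_{Largo} = 119 − 2·23.4 − 19.4 = 52.8.
Profit = (52.8 − 6)·23.4 = 1095.12.

1095.12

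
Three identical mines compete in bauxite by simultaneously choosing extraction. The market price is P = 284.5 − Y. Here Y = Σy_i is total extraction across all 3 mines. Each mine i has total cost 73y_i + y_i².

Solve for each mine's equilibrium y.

35.25

A representative mine's profit is π_i = y_i(284.5 − Y) − 73y_i − y_i², with Y = y_i + Σ_{j≠i} y_j.
First-order condition: 211.5 − 4y_i − Σ_{j≠i} y_j = 0.
Imposing symmetry (y_j = y for all j) turns Σ_{j≠i} y_j into 2y, so 211.5 = 6y and y = 35.25.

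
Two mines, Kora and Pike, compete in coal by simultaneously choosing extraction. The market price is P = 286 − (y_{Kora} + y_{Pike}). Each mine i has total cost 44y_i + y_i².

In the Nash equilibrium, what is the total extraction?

96.8

Mine Kora's profit: π = y_{Kora}(286 − (y_{Kora} + y_{Pike})) − 44y_{Kora} − y_{Kora}².
∂π/∂y_{Kora} = 242 − 4y_{Kora} − y_{Pike} = 0, so y_{Kora} = 60.5 − 0.25y_{Pike}.
Setting y_{Kora} = y_{Pike} in the reaction function: y_{Kora} = 60.5 − 0.25y_{Kora}, so y_{Kora} = 60.5 / 1.25 = 48.4.
Total extraction: 48.4 + 48.4 = 96.8.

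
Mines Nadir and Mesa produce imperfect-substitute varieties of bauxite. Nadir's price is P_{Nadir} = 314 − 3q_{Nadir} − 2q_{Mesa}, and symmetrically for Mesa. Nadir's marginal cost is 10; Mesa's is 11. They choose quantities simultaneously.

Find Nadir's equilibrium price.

124.1875

Mine Nadir's profit: π = q_{Nadir}(314 − 3q_{Nadir} − 2q_{Mesa}) − 10q_{Nadir}.
∂π/∂q_{Nadir} = 304 − 6q_{Nadir} − 2q_{Mesa} = 0 ⇒ q_{Nadir} = 152/3 − (1/3)q_{Mesa}.
Similarly q_{Mesa} = 50.5 − (1/3)q_{Nadir}.
Plugging q_{Mesa} into Nadir's best response: q_{Nadir} = 152/3 − (1/3)(50.5 − (1/3)q_{Nadir}) ⇒ (8/9)q_{Nadir} = 203/6, so q_{Nadir} = 38.0625.
Then q_{Mesa} = 50.5 − (1/3)·38.0625 = 37.8125.
P_{Nadir} = 314 − 3·38.0625 − 2·37.8125 = 124.1875.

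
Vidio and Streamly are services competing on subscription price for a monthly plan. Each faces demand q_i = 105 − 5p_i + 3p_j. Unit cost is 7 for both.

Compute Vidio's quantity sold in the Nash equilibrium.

Vidio's profit: π = (p_{Vidio} − 7)(105 − 5p_{Vidio} + 3p_{Streamly}).
∂π/∂p_{Vidio} = 140 − 10p_{Vidio} + 3p_{Streamly} = 0 ⇒ p_{Vidio} = 14 + 0.3p_{Streamly}.
Setting p_{Vidio} = p_{Streamly} in the reaction function: p_{Vidio} = 14 + 0.3p_{Vidio}, so p_{Vidio} = 14 / 0.7 = 20.
q_{Vidio} = 105 − 5·20 + 3·20 = 65.

65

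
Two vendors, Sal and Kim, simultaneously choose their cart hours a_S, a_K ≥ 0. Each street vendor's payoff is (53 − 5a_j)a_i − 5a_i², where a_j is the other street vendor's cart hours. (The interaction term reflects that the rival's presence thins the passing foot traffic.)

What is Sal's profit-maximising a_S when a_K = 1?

Sal's payoff is (53 − 5a_K)a_S − 5a_S².
∂π/∂a_S = 53 − 5a_K − 10a_S = 0, so a_S = 5.3 − 0.5a_K.
At a_K = 1: a_S = 5.3 − 0.5·1 = 4.8.

4.8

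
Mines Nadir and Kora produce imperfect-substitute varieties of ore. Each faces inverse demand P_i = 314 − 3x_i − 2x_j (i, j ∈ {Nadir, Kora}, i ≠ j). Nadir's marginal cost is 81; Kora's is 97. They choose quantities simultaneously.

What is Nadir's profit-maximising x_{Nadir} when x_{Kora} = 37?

26.5

Mine Nadir's profit: π = x_{Nadir}(314 − 3x_{Nadir} − 2x_{Kora}) − 81x_{Nadir}.
∂π/∂x_{Nadir} = 233 − 6x_{Nadir} − 2x_{Kora} = 0 ⇒ x_{Nadir} = 233/6 − (1/3)x_{Kora}.
At x_{Kora} = 37: x_{Nadir} = 233/6 − (1/3)·37 = 26.5.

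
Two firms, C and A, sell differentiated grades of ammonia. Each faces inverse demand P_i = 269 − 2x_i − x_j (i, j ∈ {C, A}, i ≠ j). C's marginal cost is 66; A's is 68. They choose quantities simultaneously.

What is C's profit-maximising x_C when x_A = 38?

Firm C's profit: π = x_C(269 − 2x_C − x_A) − 66x_C.
∂π/∂x_C = 203 − 4x_C − x_A = 0 ⇒ x_C = 50.75 − 0.25x_A.
At x_A = 38: x_C = 50.75 − 0.25·38 = 41.25.

41.25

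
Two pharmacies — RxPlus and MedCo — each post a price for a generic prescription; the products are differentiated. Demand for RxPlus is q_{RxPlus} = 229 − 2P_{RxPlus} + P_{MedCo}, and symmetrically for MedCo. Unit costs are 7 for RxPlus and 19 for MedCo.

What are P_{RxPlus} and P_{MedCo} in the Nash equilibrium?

RxPlus's profit: π = (P_{RxPlus} − 7)(229 − 2P_{RxPlus} + P_{MedCo}).
∂π/∂P_{RxPlus} = 243 − 4P_{RxPlus} + P_{MedCo} = 0 ⇒ P_{RxPlus} = 60.75 + 0.25P_{MedCo}.
Similarly P_{MedCo} = 66.75 + 0.25P_{RxPlus}.
Substituting the second reaction function into the first: P_{RxPlus} = 60.75 + 0.25(66.75 + 0.25P_{RxPlus}), which gives 0.9375P_{RxPlus} = 77.4375 ⇒ P_{RxPlus} = 82.6.
Then P_{MedCo} = 66.75 + 0.25·82.6 = 87.4.

82.6, 87.4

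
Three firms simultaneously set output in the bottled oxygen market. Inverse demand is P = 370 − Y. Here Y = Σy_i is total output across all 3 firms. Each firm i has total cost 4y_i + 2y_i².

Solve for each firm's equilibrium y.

A representative firm's profit is π_i = y_i(370 − Y) − 4y_i − 2y_i², with Y = y_i + Σ_{j≠i} y_j.
First-order condition: 366 − 6y_i − Σ_{j≠i} y_j = 0.
Imposing symmetry (y_j = y for all j) turns Σ_{j≠i} y_j into 2y, so 366 = 8y and y = 45.75.

45.75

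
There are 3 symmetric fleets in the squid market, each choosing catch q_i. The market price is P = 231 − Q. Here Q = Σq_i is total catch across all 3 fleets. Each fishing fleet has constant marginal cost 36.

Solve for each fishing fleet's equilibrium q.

48.75

A representative fishing fleet's profit is π_i = q_i(231 − Q) − 36q_i, with Q = q_i + Σ_{j≠i} q_j.
First-order condition: 195 − 2q_i − Σ_{j≠i} q_j = 0.
With identical fishing fleets, set every q_j = q: then 195 − 2q − 2q = 0, i.e. q = 195/4 = 48.75.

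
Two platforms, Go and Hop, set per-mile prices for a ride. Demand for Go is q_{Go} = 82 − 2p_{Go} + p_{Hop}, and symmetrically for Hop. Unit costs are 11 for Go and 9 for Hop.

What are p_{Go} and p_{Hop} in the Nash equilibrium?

Go's profit: π = (p_{Go} − 11)(82 − 2p_{Go} + p_{Hop}).
∂π/∂p_{Go} = 104 − 4p_{Go} + p_{Hop} = 0 ⇒ p_{Go} = 26 + 0.25p_{Hop}.
Similarly p_{Hop} = 25 + 0.25p_{Go}.
Substituting the second reaction function into the first: p_{Go} = 26 + 0.25(25 + 0.25p_{Go}), which gives 0.9375p_{Go} = 32.25 ⇒ p_{Go} = 34.4.
Then p_{Hop} = 25 + 0.25·34.4 = 33.6.

34.4, 33.6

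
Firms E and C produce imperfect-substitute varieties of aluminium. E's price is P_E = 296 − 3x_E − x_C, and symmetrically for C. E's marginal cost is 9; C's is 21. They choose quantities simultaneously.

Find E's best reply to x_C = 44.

40.5

Firm E's profit: π = x_E(296 − 3x_E − x_C) − 9x_E.
∂π/∂x_E = 287 − 6x_E − x_C = 0 ⇒ x_E = 287/6 − (1/6)x_C.
At x_C = 44: x_E = 287/6 − (1/6)·44 = 40.5.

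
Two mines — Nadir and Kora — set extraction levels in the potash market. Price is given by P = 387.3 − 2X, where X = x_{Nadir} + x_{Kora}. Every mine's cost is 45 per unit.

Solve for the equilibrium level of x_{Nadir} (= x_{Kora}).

Mine Nadir's profit: π = x_{Nadir}(387.3 − 2(x_{Nadir} + x_{Kora})) − 45x_{Nadir}.
∂π/∂x_{Nadir} = 342.3 − 4x_{Nadir} − 2x_{Kora} = 0, so x_{Nadir} = 85.575 − 0.5x_{Kora}.
Setting x_{Nadir} = x_{Kora} in the reaction function: x_{Nadir} = 85.575 − 0.5x_{Nadir}, so x_{Nadir} = 85.575 / 1.5 = 57.05.

57.05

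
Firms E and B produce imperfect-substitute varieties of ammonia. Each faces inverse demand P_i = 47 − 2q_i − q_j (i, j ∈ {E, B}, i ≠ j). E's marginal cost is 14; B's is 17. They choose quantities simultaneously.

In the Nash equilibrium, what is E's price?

27.6

Firm E's profit: π = q_E(47 − 2q_E − q_B) − 14q_E.
∂π/∂q_E = 33 − 4q_E − q_B = 0 ⇒ q_E = 8.25 − 0.25q_B.
Similarly q_B = 7.5 − 0.25q_E.
Solving the two reaction functions simultaneously: (1 − (−0.25)(−0.25))q_E = 8.25 − 0.25·7.5, so 0.9375q_E = 6.375 and q_E = 6.8.
Then q_B = 7.5 − 0.25·6.8 = 5.8.
P_E = 47 − 2·6.8 − 5.8 = 27.6.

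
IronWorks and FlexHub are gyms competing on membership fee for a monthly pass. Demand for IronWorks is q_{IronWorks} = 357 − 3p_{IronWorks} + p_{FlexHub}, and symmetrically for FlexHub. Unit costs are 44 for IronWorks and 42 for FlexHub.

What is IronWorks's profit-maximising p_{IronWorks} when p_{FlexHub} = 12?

IronWorks's profit: π = (p_{IronWorks} − 44)(357 − 3p_{IronWorks} + p_{FlexHub}).
∂π/∂p_{IronWorks} = 489 − 6p_{IronWorks} + p_{FlexHub} = 0 ⇒ p_{IronWorks} = 81.5 + (1/6)p_{FlexHub}.
At p_{FlexHub} = 12: p_{IronWorks} = 81.5 + (1/6)·12 = 83.5.

83.5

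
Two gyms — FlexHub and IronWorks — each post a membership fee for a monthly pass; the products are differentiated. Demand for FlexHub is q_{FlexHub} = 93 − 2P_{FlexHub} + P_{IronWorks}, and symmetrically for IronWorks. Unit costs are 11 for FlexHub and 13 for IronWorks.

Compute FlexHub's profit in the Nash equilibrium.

1523.52

FlexHub's profit: π = (P_{FlexHub} − 11)(93 − 2P_{FlexHub} + P_{IronWorks}).
∂π/∂P_{FlexHub} = 115 − 4P_{FlexHub} + P_{IronWorks} = 0 ⇒ P_{FlexHub} = 28.75 + 0.25P_{IronWorks}.
Similarly P_{IronWorks} = 29.75 + 0.25P_{FlexHub}.
Plugging P_{IronWorks} into FlexHub's best response: P_{FlexHub} = 28.75 + 0.25(29.75 + 0.25P_{FlexHub}) ⇒ 0.9375P_{FlexHub} = 36.1875, so P_{FlexHub} = 38.6.
Then P_{IronWorks} = 29.75 + 0.25·38.6 = 39.4.
q_{FlexHub} = 93 − 2·38.6 + 39.4 = 55.2.
Profit = (38.6 − 11)·55.2 = 1523.52.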